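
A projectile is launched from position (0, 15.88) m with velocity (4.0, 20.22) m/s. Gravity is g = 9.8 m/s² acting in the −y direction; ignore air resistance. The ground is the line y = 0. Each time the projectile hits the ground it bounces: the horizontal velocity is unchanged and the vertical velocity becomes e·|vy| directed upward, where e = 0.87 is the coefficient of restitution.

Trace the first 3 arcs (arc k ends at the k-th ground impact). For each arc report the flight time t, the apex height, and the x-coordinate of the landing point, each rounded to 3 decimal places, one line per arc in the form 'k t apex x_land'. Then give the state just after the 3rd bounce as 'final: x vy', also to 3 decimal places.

Arc 1: start y=15.880, vy=20.220 → t=4.801, apex=36.740, x_land=19.206, impact vy=-26.835
  bounce: vy ← 0.87·26.835 = 23.346
Arc 2: start y=0.000, vy=23.346 → t=4.765, apex=27.808, x_land=38.264, impact vy=-23.346
  bounce: vy ← 0.87·23.346 = 20.311
Arc 3: start y=0.000, vy=20.311 → t=4.145, apex=21.048, x_land=54.845, impact vy=-20.311
  bounce: vy ← 0.87·20.311 = 17.671

1 4.801 36.740 19.206
2 4.765 27.808 38.264
3 4.145 21.048 54.845
final: 54.845 17.671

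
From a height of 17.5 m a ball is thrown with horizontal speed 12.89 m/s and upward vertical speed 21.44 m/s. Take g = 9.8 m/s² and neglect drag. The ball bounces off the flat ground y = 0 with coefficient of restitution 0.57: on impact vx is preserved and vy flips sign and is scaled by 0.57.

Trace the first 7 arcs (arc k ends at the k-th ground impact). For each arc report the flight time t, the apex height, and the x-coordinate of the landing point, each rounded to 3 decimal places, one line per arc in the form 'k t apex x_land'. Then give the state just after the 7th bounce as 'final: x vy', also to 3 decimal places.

Arc 1: start y=17.500, vy=21.440 → t=5.079, apex=40.953, x_land=65.465, impact vy=-28.331
  bounce: vy ← 0.57·28.331 = 16.149
Arc 2: start y=0.000, vy=16.149 → t=3.296, apex=13.306, x_land=107.946, impact vy=-16.149
  bounce: vy ← 0.57·16.149 = 9.205
Arc 3: start y=0.000, vy=9.205 → t=1.879, apex=4.323, x_land=132.161, impact vy=-9.205
  bounce: vy ← 0.57·9.205 = 5.247
Arc 4: start y=0.000, vy=5.247 → t=1.071, apex=1.405, x_land=145.963, impact vy=-5.247
  bounce: vy ← 0.57·5.247 = 2.991
Arc 5: start y=0.000, vy=2.991 → t=0.610, apex=0.456, x_land=153.830, impact vy=-2.991
  bounce: vy ← 0.57·2.991 = 1.705
Arc 6: start y=0.000, vy=1.705 → t=0.348, apex=0.148, x_land=158.315, impact vy=-1.705
  bounce: vy ← 0.57·1.705 = 0.972
Arc 7: start y=0.000, vy=0.972 → t=0.198, apex=0.048, x_land=160.871, impact vy=-0.972
  bounce: vy ← 0.57·0.972 = 0.554

1 5.079 40.953 65.465
2 3.296 13.306 107.946
3 1.879 4.323 132.161
4 1.071 1.405 145.963
5 0.610 0.456 153.830
6 0.348 0.148 158.315
7 0.198 0.048 160.871
final: 160.871 0.554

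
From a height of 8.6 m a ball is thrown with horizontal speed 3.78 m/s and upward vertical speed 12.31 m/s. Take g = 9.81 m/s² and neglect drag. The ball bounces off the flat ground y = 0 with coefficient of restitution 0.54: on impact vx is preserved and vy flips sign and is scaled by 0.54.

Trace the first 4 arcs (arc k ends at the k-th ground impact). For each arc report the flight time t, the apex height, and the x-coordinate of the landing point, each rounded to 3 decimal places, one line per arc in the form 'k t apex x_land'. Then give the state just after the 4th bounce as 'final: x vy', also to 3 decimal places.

Arc 1: start y=8.600, vy=12.310 → t=3.079, apex=16.324, x_land=11.639, impact vy=-17.896
  bounce: vy ← 0.54·17.896 = 9.664
Arc 2: start y=0.000, vy=9.664 → t=1.970, apex=4.760, x_land=19.086, impact vy=-9.664
  bounce: vy ← 0.54·9.664 = 5.218
Arc 3: start y=0.000, vy=5.218 → t=1.064, apex=1.388, x_land=23.108, impact vy=-5.218
  bounce: vy ← 0.54·5.218 = 2.818
Arc 4: start y=0.000, vy=2.818 → t=0.575, apex=0.405, x_land=25.280, impact vy=-2.818
  bounce: vy ← 0.54·2.818 = 1.522

1 3.079 16.324 11.639
2 1.970 4.760 19.086
3 1.064 1.388 23.108
4 0.575 0.405 25.280
final: 25.280 1.522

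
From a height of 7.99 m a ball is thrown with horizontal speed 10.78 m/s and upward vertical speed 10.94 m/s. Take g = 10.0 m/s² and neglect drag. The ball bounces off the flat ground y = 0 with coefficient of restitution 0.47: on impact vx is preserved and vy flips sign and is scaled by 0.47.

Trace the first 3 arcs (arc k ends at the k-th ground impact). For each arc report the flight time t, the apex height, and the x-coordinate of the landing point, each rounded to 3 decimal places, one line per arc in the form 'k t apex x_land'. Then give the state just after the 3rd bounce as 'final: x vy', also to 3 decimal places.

1 2.766 13.974 29.815
2 1.571 3.087 46.756
3 0.739 0.682 54.718
final: 54.718 1.736

Arc 1: start y=7.990, vy=10.940 → t=2.766, apex=13.974, x_land=29.815, impact vy=-16.718
  bounce: vy ← 0.47·16.718 = 7.857
Arc 2: start y=0.000, vy=7.857 → t=1.571, apex=3.087, x_land=46.756, impact vy=-7.857
  bounce: vy ← 0.47·7.857 = 3.693
Arc 3: start y=0.000, vy=3.693 → t=0.739, apex=0.682, x_land=54.718, impact vy=-3.693
  bounce: vy ← 0.47·3.693 = 1.736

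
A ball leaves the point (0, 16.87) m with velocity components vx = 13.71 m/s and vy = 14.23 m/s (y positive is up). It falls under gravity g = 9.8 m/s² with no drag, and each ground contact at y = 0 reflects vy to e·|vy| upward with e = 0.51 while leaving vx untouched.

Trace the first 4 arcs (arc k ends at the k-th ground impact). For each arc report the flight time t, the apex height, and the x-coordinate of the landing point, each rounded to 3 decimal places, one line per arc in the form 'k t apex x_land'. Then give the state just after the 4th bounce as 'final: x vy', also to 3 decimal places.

Arc 1: start y=16.870, vy=14.230 → t=3.808, apex=27.201, x_land=52.210, impact vy=-23.090
  bounce: vy ← 0.51·23.090 = 11.776
Arc 2: start y=0.000, vy=11.776 → t=2.403, apex=7.075, x_land=85.158, impact vy=-11.776
  bounce: vy ← 0.51·11.776 = 6.006
Arc 3: start y=0.000, vy=6.006 → t=1.226, apex=1.840, x_land=101.962, impact vy=-6.006
  bounce: vy ← 0.51·6.006 = 3.063
Arc 4: start y=0.000, vy=3.063 → t=0.625, apex=0.479, x_land=110.532, impact vy=-3.063
  bounce: vy ← 0.51·3.063 = 1.562

1 3.808 27.201 52.210
2 2.403 7.075 85.158
3 1.226 1.840 101.962
4 0.625 0.479 110.532
final: 110.532 1.562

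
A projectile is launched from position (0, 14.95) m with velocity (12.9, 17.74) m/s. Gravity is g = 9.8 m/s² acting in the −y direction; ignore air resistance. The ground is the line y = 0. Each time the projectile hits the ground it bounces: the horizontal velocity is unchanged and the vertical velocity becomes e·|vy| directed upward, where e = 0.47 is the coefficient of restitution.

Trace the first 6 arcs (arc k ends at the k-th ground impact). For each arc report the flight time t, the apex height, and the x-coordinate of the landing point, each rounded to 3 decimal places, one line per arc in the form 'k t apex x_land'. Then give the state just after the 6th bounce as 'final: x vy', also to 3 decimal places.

Arc 1: start y=14.950, vy=17.740 → t=4.326, apex=31.007, x_land=55.802, impact vy=-24.652
  bounce: vy ← 0.47·24.652 = 11.587
Arc 2: start y=0.000, vy=11.587 → t=2.365, apex=6.849, x_land=86.305, impact vy=-11.587
  bounce: vy ← 0.47·11.587 = 5.446
Arc 3: start y=0.000, vy=5.446 → t=1.111, apex=1.513, x_land=100.642, impact vy=-5.446
  bounce: vy ← 0.47·5.446 = 2.559
Arc 4: start y=0.000, vy=2.559 → t=0.522, apex=0.334, x_land=107.380, impact vy=-2.559
  bounce: vy ← 0.47·2.559 = 1.203
Arc 5: start y=0.000, vy=1.203 → t=0.245, apex=0.074, x_land=110.547, impact vy=-1.203
  bounce: vy ← 0.47·1.203 = 0.565
Arc 6: start y=0.000, vy=0.565 → t=0.115, apex=0.016, x_land=112.035, impact vy=-0.565
  bounce: vy ← 0.47·0.565 = 0.266

1 4.326 31.007 55.802
2 2.365 6.849 86.305
3 1.111 1.513 100.642
4 0.522 0.334 107.380
5 0.245 0.074 110.547
6 0.115 0.016 112.035
final: 112.035 0.266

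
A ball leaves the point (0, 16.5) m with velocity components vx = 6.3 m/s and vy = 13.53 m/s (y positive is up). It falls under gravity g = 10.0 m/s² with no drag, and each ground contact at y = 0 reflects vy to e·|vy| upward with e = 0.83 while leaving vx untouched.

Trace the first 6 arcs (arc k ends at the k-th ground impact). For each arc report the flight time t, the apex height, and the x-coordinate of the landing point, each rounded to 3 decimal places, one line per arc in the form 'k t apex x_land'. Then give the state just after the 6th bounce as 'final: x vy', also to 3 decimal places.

Arc 1: start y=16.500, vy=13.530 → t=3.618, apex=25.653, x_land=22.794, impact vy=-22.651
  bounce: vy ← 0.83·22.651 = 18.800
Arc 2: start y=0.000, vy=18.800 → t=3.760, apex=17.672, x_land=46.482, impact vy=-18.800
  bounce: vy ← 0.83·18.800 = 15.604
Arc 3: start y=0.000, vy=15.604 → t=3.121, apex=12.175, x_land=66.143, impact vy=-15.604
  bounce: vy ← 0.83·15.604 = 12.951
Arc 4: start y=0.000, vy=12.951 → t=2.590, apex=8.387, x_land=82.462, impact vy=-12.951
  bounce: vy ← 0.83·12.951 = 10.750
Arc 5: start y=0.000, vy=10.750 → t=2.150, apex=5.778, x_land=96.007, impact vy=-10.750
  bounce: vy ← 0.83·10.750 = 8.922
Arc 6: start y=0.000, vy=8.922 → t=1.784, apex=3.980, x_land=107.249, impact vy=-8.922
  bounce: vy ← 0.83·8.922 = 7.405

1 3.618 25.653 22.794
2 3.760 17.672 46.482
3 3.121 12.175 66.143
4 2.590 8.387 82.462
5 2.150 5.778 96.007
6 1.784 3.980 107.249
final: 107.249 7.405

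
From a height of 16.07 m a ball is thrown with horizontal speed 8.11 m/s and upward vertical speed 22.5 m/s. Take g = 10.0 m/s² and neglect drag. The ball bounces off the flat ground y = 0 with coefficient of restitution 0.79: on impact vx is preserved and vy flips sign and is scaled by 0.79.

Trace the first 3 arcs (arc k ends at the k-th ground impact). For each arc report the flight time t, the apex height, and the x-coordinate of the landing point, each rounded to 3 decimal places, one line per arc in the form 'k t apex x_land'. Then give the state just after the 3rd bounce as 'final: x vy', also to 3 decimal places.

Arc 1: start y=16.070, vy=22.500 → t=5.127, apex=41.383, x_land=41.579, impact vy=-28.769
  bounce: vy ← 0.79·28.769 = 22.727
Arc 2: start y=0.000, vy=22.727 → t=4.545, apex=25.827, x_land=78.443, impact vy=-22.727
  bounce: vy ← 0.79·22.727 = 17.955
Arc 3: start y=0.000, vy=17.955 → t=3.591, apex=16.119, x_land=107.565, impact vy=-17.955
  bounce: vy ← 0.79·17.955 = 14.184

1 5.127 41.383 41.579
2 4.545 25.827 78.443
3 3.591 16.119 107.565
final: 107.565 14.184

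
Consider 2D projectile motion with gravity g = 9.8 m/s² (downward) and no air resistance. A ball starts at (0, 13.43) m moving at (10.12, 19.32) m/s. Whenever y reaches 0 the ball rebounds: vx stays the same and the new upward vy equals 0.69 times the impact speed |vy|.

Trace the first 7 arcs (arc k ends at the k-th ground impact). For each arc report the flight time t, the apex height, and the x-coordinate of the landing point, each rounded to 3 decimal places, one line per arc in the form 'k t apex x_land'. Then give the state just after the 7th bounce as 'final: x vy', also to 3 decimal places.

1 4.546 32.474 46.003
2 3.553 15.461 81.956
3 2.451 7.361 106.763
4 1.691 3.505 123.880
5 1.167 1.669 135.691
6 0.805 0.794 143.840
7 0.556 0.378 149.463
final: 149.463 1.879

Arc 1: start y=13.430, vy=19.320 → t=4.546, apex=32.474, x_land=46.003, impact vy=-25.229
  bounce: vy ← 0.69·25.229 = 17.408
Arc 2: start y=0.000, vy=17.408 → t=3.553, apex=15.461, x_land=81.956, impact vy=-17.408
  bounce: vy ← 0.69·17.408 = 12.011
Arc 3: start y=0.000, vy=12.011 → t=2.451, apex=7.361, x_land=106.763, impact vy=-12.011
  bounce: vy ← 0.69·12.011 = 8.288
Arc 4: start y=0.000, vy=8.288 → t=1.691, apex=3.505, x_land=123.880, impact vy=-8.288
  bounce: vy ← 0.69·8.288 = 5.719
Arc 5: start y=0.000, vy=5.719 → t=1.167, apex=1.669, x_land=135.691, impact vy=-5.719
  bounce: vy ← 0.69·5.719 = 3.946
Arc 6: start y=0.000, vy=3.946 → t=0.805, apex=0.794, x_land=143.840, impact vy=-3.946
  bounce: vy ← 0.69·3.946 = 2.723
Arc 7: start y=0.000, vy=2.723 → t=0.556, apex=0.378, x_land=149.463, impact vy=-2.723
  bounce: vy ← 0.69·2.723 = 1.879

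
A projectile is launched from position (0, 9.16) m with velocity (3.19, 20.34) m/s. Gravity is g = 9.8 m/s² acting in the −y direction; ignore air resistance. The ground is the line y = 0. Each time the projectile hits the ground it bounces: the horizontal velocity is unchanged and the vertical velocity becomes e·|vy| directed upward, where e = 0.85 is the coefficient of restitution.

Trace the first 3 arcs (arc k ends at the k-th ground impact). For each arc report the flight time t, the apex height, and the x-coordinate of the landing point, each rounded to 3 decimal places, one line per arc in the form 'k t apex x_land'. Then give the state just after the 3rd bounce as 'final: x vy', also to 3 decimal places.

Arc 1: start y=9.160, vy=20.340 → t=4.561, apex=30.268, x_land=14.549, impact vy=-24.357
  bounce: vy ← 0.85·24.357 = 20.703
Arc 2: start y=0.000, vy=20.703 → t=4.225, apex=21.869, x_land=28.027, impact vy=-20.703
  bounce: vy ← 0.85·20.703 = 17.598
Arc 3: start y=0.000, vy=17.598 → t=3.591, apex=15.800, x_land=39.484, impact vy=-17.598
  bounce: vy ← 0.85·17.598 = 14.958

1 4.561 30.268 14.549
2 4.225 21.869 28.027
3 3.591 15.800 39.484
final: 39.484 14.958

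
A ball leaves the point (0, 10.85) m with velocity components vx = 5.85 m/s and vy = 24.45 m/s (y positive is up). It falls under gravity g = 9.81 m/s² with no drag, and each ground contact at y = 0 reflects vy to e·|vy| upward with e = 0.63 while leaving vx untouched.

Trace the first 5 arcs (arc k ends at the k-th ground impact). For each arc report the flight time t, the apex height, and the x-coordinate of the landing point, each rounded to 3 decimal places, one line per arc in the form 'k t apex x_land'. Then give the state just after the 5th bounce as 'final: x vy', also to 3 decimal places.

Arc 1: start y=10.850, vy=24.450 → t=5.395, apex=41.319, x_land=31.559, impact vy=-28.472
  bounce: vy ← 0.63·28.472 = 17.938
Arc 2: start y=0.000, vy=17.938 → t=3.657, apex=16.400, x_land=52.953, impact vy=-17.938
  bounce: vy ← 0.63·17.938 = 11.301
Arc 3: start y=0.000, vy=11.301 → t=2.304, apex=6.509, x_land=66.431, impact vy=-11.301
  bounce: vy ← 0.63·11.301 = 7.119
Arc 4: start y=0.000, vy=7.119 → t=1.451, apex=2.583, x_land=74.922, impact vy=-7.119
  bounce: vy ← 0.63·7.119 = 4.485
Arc 5: start y=0.000, vy=4.485 → t=0.914, apex=1.025, x_land=80.271, impact vy=-4.485
  bounce: vy ← 0.63·4.485 = 2.826

1 5.395 41.319 31.559
2 3.657 16.400 52.953
3 2.304 6.509 66.431
4 1.451 2.583 74.922
5 0.914 1.025 80.271
final: 80.271 2.826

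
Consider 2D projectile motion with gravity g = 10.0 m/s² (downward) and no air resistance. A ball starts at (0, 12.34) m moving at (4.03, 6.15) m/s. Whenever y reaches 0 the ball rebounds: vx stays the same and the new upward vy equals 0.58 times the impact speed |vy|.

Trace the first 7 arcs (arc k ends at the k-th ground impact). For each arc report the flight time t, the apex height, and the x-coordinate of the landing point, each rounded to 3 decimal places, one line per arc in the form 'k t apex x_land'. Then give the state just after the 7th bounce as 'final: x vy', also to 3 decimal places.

1 2.302 14.231 9.277
2 1.957 4.787 17.164
3 1.135 1.610 21.738
4 0.658 0.542 24.392
5 0.382 0.182 25.930
6 0.221 0.061 26.823
7 0.128 0.021 27.340
final: 27.340 0.373

Arc 1: start y=12.340, vy=6.150 → t=2.302, apex=14.231, x_land=9.277, impact vy=-16.871
  bounce: vy ← 0.58·16.871 = 9.785
Arc 2: start y=0.000, vy=9.785 → t=1.957, apex=4.787, x_land=17.164, impact vy=-9.785
  bounce: vy ← 0.58·9.785 = 5.675
Arc 3: start y=0.000, vy=5.675 → t=1.135, apex=1.610, x_land=21.738, impact vy=-5.675
  bounce: vy ← 0.58·5.675 = 3.292
Arc 4: start y=0.000, vy=3.292 → t=0.658, apex=0.542, x_land=24.392, impact vy=-3.292
  bounce: vy ← 0.58·3.292 = 1.909
Arc 5: start y=0.000, vy=1.909 → t=0.382, apex=0.182, x_land=25.930, impact vy=-1.909
  bounce: vy ← 0.58·1.909 = 1.107
Arc 6: start y=0.000, vy=1.107 → t=0.221, apex=0.061, x_land=26.823, impact vy=-1.107
  bounce: vy ← 0.58·1.107 = 0.642
Arc 7: start y=0.000, vy=0.642 → t=0.128, apex=0.021, x_land=27.340, impact vy=-0.642
  bounce: vy ← 0.58·0.642 = 0.373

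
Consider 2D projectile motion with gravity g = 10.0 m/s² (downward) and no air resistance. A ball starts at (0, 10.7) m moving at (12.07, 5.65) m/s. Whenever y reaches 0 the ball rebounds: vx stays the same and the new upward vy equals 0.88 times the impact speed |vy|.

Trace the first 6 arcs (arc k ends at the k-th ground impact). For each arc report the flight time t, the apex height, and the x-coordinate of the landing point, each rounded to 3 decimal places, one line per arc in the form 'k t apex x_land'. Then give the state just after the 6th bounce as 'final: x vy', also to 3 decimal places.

Arc 1: start y=10.700, vy=5.650 → t=2.133, apex=12.296, x_land=25.748, impact vy=-15.682
  bounce: vy ← 0.88·15.682 = 13.800
Arc 2: start y=0.000, vy=13.800 → t=2.760, apex=9.522, x_land=59.061, impact vy=-13.800
  bounce: vy ← 0.88·13.800 = 12.144
Arc 3: start y=0.000, vy=12.144 → t=2.429, apex=7.374, x_land=88.377, impact vy=-12.144
  bounce: vy ← 0.88·12.144 = 10.687
Arc 4: start y=0.000, vy=10.687 → t=2.137, apex=5.710, x_land=114.175, impact vy=-10.687
  bounce: vy ← 0.88·10.687 = 9.404
Arc 5: start y=0.000, vy=9.404 → t=1.881, apex=4.422, x_land=136.877, impact vy=-9.404
  bounce: vy ← 0.88·9.404 = 8.276
Arc 6: start y=0.000, vy=8.276 → t=1.655, apex=3.424, x_land=156.855, impact vy=-8.276
  bounce: vy ← 0.88·8.276 = 7.283

1 2.133 12.296 25.748
2 2.760 9.522 59.061
3 2.429 7.374 88.377
4 2.137 5.710 114.175
5 1.881 4.422 136.877
6 1.655 3.424 156.855
final: 156.855 7.283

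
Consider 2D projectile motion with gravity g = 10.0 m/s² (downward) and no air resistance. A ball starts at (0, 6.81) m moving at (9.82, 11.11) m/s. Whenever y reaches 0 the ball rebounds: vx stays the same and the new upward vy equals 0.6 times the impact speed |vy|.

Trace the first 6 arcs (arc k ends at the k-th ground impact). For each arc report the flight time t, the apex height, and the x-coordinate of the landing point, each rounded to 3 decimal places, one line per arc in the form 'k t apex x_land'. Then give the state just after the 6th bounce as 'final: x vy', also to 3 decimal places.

Arc 1: start y=6.810, vy=11.110 → t=2.722, apex=12.982, x_land=26.733, impact vy=-16.113
  bounce: vy ← 0.6·16.113 = 9.668
Arc 2: start y=0.000, vy=9.668 → t=1.934, apex=4.673, x_land=45.721, impact vy=-9.668
  bounce: vy ← 0.6·9.668 = 5.801
Arc 3: start y=0.000, vy=5.801 → t=1.160, apex=1.682, x_land=57.113, impact vy=-5.801
  bounce: vy ← 0.6·5.801 = 3.480
Arc 4: start y=0.000, vy=3.480 → t=0.696, apex=0.606, x_land=63.949, impact vy=-3.480
  bounce: vy ← 0.6·3.480 = 2.088
Arc 5: start y=0.000, vy=2.088 → t=0.418, apex=0.218, x_land=68.050, impact vy=-2.088
  bounce: vy ← 0.6·2.088 = 1.253
Arc 6: start y=0.000, vy=1.253 → t=0.251, apex=0.078, x_land=70.511, impact vy=-1.253
  bounce: vy ← 0.6·1.253 = 0.752

1 2.722 12.982 26.733
2 1.934 4.673 45.721
3 1.160 1.682 57.113
4 0.696 0.606 63.949
5 0.418 0.218 68.050
6 0.251 0.078 70.511
final: 70.511 0.752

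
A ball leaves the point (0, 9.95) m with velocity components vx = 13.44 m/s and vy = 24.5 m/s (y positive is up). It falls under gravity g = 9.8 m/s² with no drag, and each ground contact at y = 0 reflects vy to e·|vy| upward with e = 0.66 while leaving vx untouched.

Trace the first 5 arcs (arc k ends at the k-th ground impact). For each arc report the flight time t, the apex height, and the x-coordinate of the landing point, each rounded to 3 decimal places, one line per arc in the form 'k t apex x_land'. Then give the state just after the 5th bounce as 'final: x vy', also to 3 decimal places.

1 5.378 40.575 72.275
2 3.798 17.674 123.326
3 2.507 7.699 157.020
4 1.655 3.354 179.258
5 1.092 1.461 193.934
final: 193.934 3.532

Arc 1: start y=9.950, vy=24.500 → t=5.378, apex=40.575, x_land=72.275, impact vy=-28.201
  bounce: vy ← 0.66·28.201 = 18.612
Arc 2: start y=0.000, vy=18.612 → t=3.798, apex=17.674, x_land=123.326, impact vy=-18.612
  bounce: vy ← 0.66·18.612 = 12.284
Arc 3: start y=0.000, vy=12.284 → t=2.507, apex=7.699, x_land=157.020, impact vy=-12.284
  bounce: vy ← 0.66·12.284 = 8.108
Arc 4: start y=0.000, vy=8.108 → t=1.655, apex=3.354, x_land=179.258, impact vy=-8.108
  bounce: vy ← 0.66·8.108 = 5.351
Arc 5: start y=0.000, vy=5.351 → t=1.092, apex=1.461, x_land=193.934, impact vy=-5.351
  bounce: vy ← 0.66·5.351 = 3.532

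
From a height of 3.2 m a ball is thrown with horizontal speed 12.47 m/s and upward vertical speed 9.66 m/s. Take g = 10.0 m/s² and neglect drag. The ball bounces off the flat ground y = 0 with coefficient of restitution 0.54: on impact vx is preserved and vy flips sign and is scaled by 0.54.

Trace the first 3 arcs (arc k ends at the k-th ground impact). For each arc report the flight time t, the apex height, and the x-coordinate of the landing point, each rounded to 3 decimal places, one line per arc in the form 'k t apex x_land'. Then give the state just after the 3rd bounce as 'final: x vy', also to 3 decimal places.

1 2.220 7.866 27.687
2 1.355 2.294 44.578
3 0.731 0.669 53.700
final: 53.700 1.975

Arc 1: start y=3.200, vy=9.660 → t=2.220, apex=7.866, x_land=27.687, impact vy=-12.543
  bounce: vy ← 0.54·12.543 = 6.773
Arc 2: start y=0.000, vy=6.773 → t=1.355, apex=2.294, x_land=44.578, impact vy=-6.773
  bounce: vy ← 0.54·6.773 = 3.657
Arc 3: start y=0.000, vy=3.657 → t=0.731, apex=0.669, x_land=53.700, impact vy=-3.657
  bounce: vy ← 0.54·3.657 = 1.975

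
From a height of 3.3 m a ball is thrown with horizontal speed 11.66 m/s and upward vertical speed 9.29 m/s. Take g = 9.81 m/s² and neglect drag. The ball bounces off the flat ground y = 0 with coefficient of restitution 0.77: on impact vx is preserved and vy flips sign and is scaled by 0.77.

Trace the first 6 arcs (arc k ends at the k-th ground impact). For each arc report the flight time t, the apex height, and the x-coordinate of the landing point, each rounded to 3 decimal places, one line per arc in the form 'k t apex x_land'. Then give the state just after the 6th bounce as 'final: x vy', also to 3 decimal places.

Arc 1: start y=3.300, vy=9.290 → t=2.200, apex=7.699, x_land=25.650, impact vy=-12.290
  bounce: vy ← 0.77·12.290 = 9.463
Arc 2: start y=0.000, vy=9.463 → t=1.929, apex=4.565, x_land=48.146, impact vy=-9.463
  bounce: vy ← 0.77·9.463 = 7.287
Arc 3: start y=0.000, vy=7.287 → t=1.486, apex=2.706, x_land=65.468, impact vy=-7.287
  bounce: vy ← 0.77·7.287 = 5.611
Arc 4: start y=0.000, vy=5.611 → t=1.144, apex=1.605, x_land=78.806, impact vy=-5.611
  bounce: vy ← 0.77·5.611 = 4.320
Arc 5: start y=0.000, vy=4.320 → t=0.881, apex=0.951, x_land=89.077, impact vy=-4.320
  bounce: vy ← 0.77·4.320 = 3.327
Arc 6: start y=0.000, vy=3.327 → t=0.678, apex=0.564, x_land=96.985, impact vy=-3.327
  bounce: vy ← 0.77·3.327 = 2.562

1 2.200 7.699 25.650
2 1.929 4.565 48.146
3 1.486 2.706 65.468
4 1.144 1.605 78.806
5 0.881 0.951 89.077
6 0.678 0.564 96.985
final: 96.985 2.562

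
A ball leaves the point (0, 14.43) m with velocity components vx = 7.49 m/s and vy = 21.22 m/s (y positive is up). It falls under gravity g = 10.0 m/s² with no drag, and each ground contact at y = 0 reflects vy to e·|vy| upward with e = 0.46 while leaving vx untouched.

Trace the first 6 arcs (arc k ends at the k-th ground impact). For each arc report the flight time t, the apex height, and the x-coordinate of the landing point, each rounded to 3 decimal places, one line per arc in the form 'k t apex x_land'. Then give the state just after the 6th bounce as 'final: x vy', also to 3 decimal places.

1 4.840 36.944 36.253
2 2.501 7.817 54.984
3 1.150 1.654 63.601
4 0.529 0.350 67.564
5 0.243 0.074 69.387
6 0.112 0.016 70.226
final: 70.226 0.258

Arc 1: start y=14.430, vy=21.220 → t=4.840, apex=36.944, x_land=36.253, impact vy=-27.183
  bounce: vy ← 0.46·27.183 = 12.504
Arc 2: start y=0.000, vy=12.504 → t=2.501, apex=7.817, x_land=54.984, impact vy=-12.504
  bounce: vy ← 0.46·12.504 = 5.752
Arc 3: start y=0.000, vy=5.752 → t=1.150, apex=1.654, x_land=63.601, impact vy=-5.752
  bounce: vy ← 0.46·5.752 = 2.646
Arc 4: start y=0.000, vy=2.646 → t=0.529, apex=0.350, x_land=67.564, impact vy=-2.646
  bounce: vy ← 0.46·2.646 = 1.217
Arc 5: start y=0.000, vy=1.217 → t=0.243, apex=0.074, x_land=69.387, impact vy=-1.217
  bounce: vy ← 0.46·1.217 = 0.560
Arc 6: start y=0.000, vy=0.560 → t=0.112, apex=0.016, x_land=70.226, impact vy=-0.560
  bounce: vy ← 0.46·0.560 = 0.258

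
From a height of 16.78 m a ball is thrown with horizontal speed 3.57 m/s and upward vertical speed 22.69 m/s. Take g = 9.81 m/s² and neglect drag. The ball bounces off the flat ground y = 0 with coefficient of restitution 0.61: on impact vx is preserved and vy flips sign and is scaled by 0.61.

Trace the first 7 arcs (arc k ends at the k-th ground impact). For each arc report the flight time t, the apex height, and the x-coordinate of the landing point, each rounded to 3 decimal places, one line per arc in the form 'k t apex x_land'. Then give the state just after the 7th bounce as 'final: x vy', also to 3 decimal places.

1 5.274 43.020 18.830
2 3.613 16.008 31.729
3 2.204 5.957 39.597
4 1.344 2.216 44.396
5 0.820 0.825 47.324
6 0.500 0.307 49.110
7 0.305 0.114 50.200
final: 50.200 0.913

Arc 1: start y=16.780, vy=22.690 → t=5.274, apex=43.020, x_land=18.830, impact vy=-29.053
  bounce: vy ← 0.61·29.053 = 17.722
Arc 2: start y=0.000, vy=17.722 → t=3.613, apex=16.008, x_land=31.729, impact vy=-17.722
  bounce: vy ← 0.61·17.722 = 10.811
Arc 3: start y=0.000, vy=10.811 → t=2.204, apex=5.957, x_land=39.597, impact vy=-10.811
  bounce: vy ← 0.61·10.811 = 6.594
Arc 4: start y=0.000, vy=6.594 → t=1.344, apex=2.216, x_land=44.396, impact vy=-6.594
  bounce: vy ← 0.61·6.594 = 4.023
Arc 5: start y=0.000, vy=4.023 → t=0.820, apex=0.825, x_land=47.324, impact vy=-4.023
  bounce: vy ← 0.61·4.023 = 2.454
Arc 6: start y=0.000, vy=2.454 → t=0.500, apex=0.307, x_land=49.110, impact vy=-2.454
  bounce: vy ← 0.61·2.454 = 1.497
Arc 7: start y=0.000, vy=1.497 → t=0.305, apex=0.114, x_land=50.200, impact vy=-1.497
  bounce: vy ← 0.61·1.497 = 0.913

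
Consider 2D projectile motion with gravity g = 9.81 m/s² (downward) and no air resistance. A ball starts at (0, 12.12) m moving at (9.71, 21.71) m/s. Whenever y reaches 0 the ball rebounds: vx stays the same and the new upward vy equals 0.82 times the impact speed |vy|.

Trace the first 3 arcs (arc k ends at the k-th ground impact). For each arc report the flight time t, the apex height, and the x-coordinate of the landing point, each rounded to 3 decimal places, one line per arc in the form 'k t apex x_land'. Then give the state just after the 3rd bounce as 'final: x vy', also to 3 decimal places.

1 4.928 36.143 47.847
2 4.452 24.302 91.073
3 3.650 16.341 126.519
final: 126.519 14.683

Arc 1: start y=12.120, vy=21.710 → t=4.928, apex=36.143, x_land=47.847, impact vy=-26.629
  bounce: vy ← 0.82·26.629 = 21.836
Arc 2: start y=0.000, vy=21.836 → t=4.452, apex=24.302, x_land=91.073, impact vy=-21.836
  bounce: vy ← 0.82·21.836 = 17.906
Arc 3: start y=0.000, vy=17.906 → t=3.650, apex=16.341, x_land=126.519, impact vy=-17.906
  bounce: vy ← 0.82·17.906 = 14.683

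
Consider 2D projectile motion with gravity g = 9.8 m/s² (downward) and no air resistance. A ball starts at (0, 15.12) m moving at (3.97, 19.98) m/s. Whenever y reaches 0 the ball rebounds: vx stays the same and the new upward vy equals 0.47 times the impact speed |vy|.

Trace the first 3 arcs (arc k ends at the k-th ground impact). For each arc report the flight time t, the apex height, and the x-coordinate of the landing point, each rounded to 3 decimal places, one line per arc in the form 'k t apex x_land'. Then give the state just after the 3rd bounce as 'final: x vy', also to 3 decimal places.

1 4.730 35.487 18.778
2 2.530 7.839 28.821
3 1.189 1.732 33.541
final: 33.541 2.738

Arc 1: start y=15.120, vy=19.980 → t=4.730, apex=35.487, x_land=18.778, impact vy=-26.373
  bounce: vy ← 0.47·26.373 = 12.395
Arc 2: start y=0.000, vy=12.395 → t=2.530, apex=7.839, x_land=28.821, impact vy=-12.395
  bounce: vy ← 0.47·12.395 = 5.826
Arc 3: start y=0.000, vy=5.826 → t=1.189, apex=1.732, x_land=33.541, impact vy=-5.826
  bounce: vy ← 0.47·5.826 = 2.738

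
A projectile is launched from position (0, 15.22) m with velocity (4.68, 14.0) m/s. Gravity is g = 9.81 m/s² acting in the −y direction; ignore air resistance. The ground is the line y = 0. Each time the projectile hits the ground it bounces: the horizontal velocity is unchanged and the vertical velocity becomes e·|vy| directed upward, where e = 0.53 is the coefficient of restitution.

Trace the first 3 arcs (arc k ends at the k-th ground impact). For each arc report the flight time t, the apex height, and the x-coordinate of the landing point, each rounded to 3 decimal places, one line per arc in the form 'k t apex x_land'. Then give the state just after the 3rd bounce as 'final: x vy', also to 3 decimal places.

Arc 1: start y=15.220, vy=14.000 → t=3.694, apex=25.210, x_land=17.289, impact vy=-22.240
  bounce: vy ← 0.53·22.240 = 11.787
Arc 2: start y=0.000, vy=11.787 → t=2.403, apex=7.081, x_land=28.535, impact vy=-11.787
  bounce: vy ← 0.53·11.787 = 6.247
Arc 3: start y=0.000, vy=6.247 → t=1.274, apex=1.989, x_land=34.496, impact vy=-6.247
  bounce: vy ← 0.53·6.247 = 3.311

1 3.694 25.210 17.289
2 2.403 7.081 28.535
3 1.274 1.989 34.496
final: 34.496 3.311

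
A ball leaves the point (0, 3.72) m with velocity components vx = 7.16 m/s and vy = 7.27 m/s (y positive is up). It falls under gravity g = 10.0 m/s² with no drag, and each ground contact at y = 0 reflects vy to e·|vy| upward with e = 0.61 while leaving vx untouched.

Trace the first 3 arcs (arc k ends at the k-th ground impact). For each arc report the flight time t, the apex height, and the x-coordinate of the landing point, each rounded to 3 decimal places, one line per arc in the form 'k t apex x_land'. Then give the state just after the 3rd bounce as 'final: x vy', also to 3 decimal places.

1 1.855 6.363 13.282
2 1.376 2.368 23.136
3 0.840 0.881 29.147
final: 29.147 2.560

Arc 1: start y=3.720, vy=7.270 → t=1.855, apex=6.363, x_land=13.282, impact vy=-11.281
  bounce: vy ← 0.61·11.281 = 6.881
Arc 2: start y=0.000, vy=6.881 → t=1.376, apex=2.368, x_land=23.136, impact vy=-6.881
  bounce: vy ← 0.61·6.881 = 4.198
Arc 3: start y=0.000, vy=4.198 → t=0.840, apex=0.881, x_land=29.147, impact vy=-4.198
  bounce: vy ← 0.61·4.198 = 2.560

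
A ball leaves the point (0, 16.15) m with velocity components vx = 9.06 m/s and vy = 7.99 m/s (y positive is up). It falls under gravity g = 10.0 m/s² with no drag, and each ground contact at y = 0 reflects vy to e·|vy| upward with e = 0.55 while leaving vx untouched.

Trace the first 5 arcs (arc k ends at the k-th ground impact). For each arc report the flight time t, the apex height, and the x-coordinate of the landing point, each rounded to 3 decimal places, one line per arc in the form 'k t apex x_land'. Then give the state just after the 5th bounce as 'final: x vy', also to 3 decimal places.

Arc 1: start y=16.150, vy=7.990 → t=2.766, apex=19.342, x_land=25.058, impact vy=-19.668
  bounce: vy ← 0.55·19.668 = 10.818
Arc 2: start y=0.000, vy=10.818 → t=2.164, apex=5.851, x_land=44.660, impact vy=-10.818
  bounce: vy ← 0.55·10.818 = 5.950
Arc 3: start y=0.000, vy=5.950 → t=1.190, apex=1.770, x_land=55.441, impact vy=-5.950
  bounce: vy ← 0.55·5.950 = 3.272
Arc 4: start y=0.000, vy=3.272 → t=0.654, apex=0.535, x_land=61.370, impact vy=-3.272
  bounce: vy ← 0.55·3.272 = 1.800
Arc 5: start y=0.000, vy=1.800 → t=0.360, apex=0.162, x_land=64.631, impact vy=-1.800
  bounce: vy ← 0.55·1.800 = 0.990

1 2.766 19.342 25.058
2 2.164 5.851 44.660
3 1.190 1.770 55.441
4 0.654 0.535 61.370
5 0.360 0.162 64.631
final: 64.631 0.990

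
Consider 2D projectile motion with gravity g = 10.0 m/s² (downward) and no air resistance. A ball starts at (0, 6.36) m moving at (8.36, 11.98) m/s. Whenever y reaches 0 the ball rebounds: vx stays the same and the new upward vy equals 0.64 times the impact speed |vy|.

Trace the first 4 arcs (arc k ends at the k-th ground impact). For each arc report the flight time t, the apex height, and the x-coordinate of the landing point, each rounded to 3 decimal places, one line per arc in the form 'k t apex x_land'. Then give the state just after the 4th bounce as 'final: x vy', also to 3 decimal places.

1 2.843 13.536 23.770
2 2.106 5.544 41.377
3 1.348 2.271 52.645
4 0.863 0.930 59.857
final: 59.857 2.760

Arc 1: start y=6.360, vy=11.980 → t=2.843, apex=13.536, x_land=23.770, impact vy=-16.454
  bounce: vy ← 0.64·16.454 = 10.530
Arc 2: start y=0.000, vy=10.530 → t=2.106, apex=5.544, x_land=41.377, impact vy=-10.530
  bounce: vy ← 0.64·10.530 = 6.739
Arc 3: start y=0.000, vy=6.739 → t=1.348, apex=2.271, x_land=52.645, impact vy=-6.739
  bounce: vy ← 0.64·6.739 = 4.313
Arc 4: start y=0.000, vy=4.313 → t=0.863, apex=0.930, x_land=59.857, impact vy=-4.313
  bounce: vy ← 0.64·4.313 = 2.760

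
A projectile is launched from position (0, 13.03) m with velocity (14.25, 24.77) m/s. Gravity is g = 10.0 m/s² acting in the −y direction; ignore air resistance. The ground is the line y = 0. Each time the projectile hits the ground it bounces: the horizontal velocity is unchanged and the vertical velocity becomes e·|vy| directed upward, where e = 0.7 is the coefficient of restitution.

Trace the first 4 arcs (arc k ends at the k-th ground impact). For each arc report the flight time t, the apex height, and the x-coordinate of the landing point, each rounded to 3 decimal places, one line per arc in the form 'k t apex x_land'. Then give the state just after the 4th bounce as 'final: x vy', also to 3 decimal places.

1 5.434 43.708 77.429
2 4.139 21.417 136.413
3 2.897 10.494 177.702
4 2.028 5.142 206.605
final: 206.605 7.099

Arc 1: start y=13.030, vy=24.770 → t=5.434, apex=43.708, x_land=77.429, impact vy=-29.566
  bounce: vy ← 0.7·29.566 = 20.696
Arc 2: start y=0.000, vy=20.696 → t=4.139, apex=21.417, x_land=136.413, impact vy=-20.696
  bounce: vy ← 0.7·20.696 = 14.487
Arc 3: start y=0.000, vy=14.487 → t=2.897, apex=10.494, x_land=177.702, impact vy=-14.487
  bounce: vy ← 0.7·14.487 = 10.141
Arc 4: start y=0.000, vy=10.141 → t=2.028, apex=5.142, x_land=206.605, impact vy=-10.141
  bounce: vy ← 0.7·10.141 = 7.099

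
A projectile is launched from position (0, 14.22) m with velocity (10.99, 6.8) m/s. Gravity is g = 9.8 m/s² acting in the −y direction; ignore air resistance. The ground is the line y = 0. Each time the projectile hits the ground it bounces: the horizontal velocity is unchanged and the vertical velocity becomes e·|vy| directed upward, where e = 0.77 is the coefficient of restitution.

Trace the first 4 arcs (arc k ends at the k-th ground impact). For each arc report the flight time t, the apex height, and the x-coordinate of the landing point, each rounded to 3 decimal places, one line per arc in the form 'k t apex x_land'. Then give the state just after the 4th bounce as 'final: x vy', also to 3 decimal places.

Arc 1: start y=14.220, vy=6.800 → t=2.533, apex=16.579, x_land=27.841, impact vy=-18.026
  bounce: vy ← 0.77·18.026 = 13.880
Arc 2: start y=0.000, vy=13.880 → t=2.833, apex=9.830, x_land=58.973, impact vy=-13.880
  bounce: vy ← 0.77·13.880 = 10.688
Arc 3: start y=0.000, vy=10.688 → t=2.181, apex=5.828, x_land=82.944, impact vy=-10.688
  bounce: vy ← 0.77·10.688 = 8.230
Arc 4: start y=0.000, vy=8.230 → t=1.680, apex=3.455, x_land=101.402, impact vy=-8.230
  bounce: vy ← 0.77·8.230 = 6.337

1 2.533 16.579 27.841
2 2.833 9.830 58.973
3 2.181 5.828 82.944
4 1.680 3.455 101.402
final: 101.402 6.337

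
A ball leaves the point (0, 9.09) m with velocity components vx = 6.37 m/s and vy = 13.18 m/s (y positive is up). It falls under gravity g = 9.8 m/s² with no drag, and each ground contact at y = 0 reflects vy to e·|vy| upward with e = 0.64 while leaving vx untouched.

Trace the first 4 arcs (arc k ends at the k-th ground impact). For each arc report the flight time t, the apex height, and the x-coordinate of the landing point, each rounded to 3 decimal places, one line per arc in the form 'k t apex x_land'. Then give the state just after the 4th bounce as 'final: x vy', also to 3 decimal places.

Arc 1: start y=9.090, vy=13.180 → t=3.259, apex=17.953, x_land=20.760, impact vy=-18.758
  bounce: vy ← 0.64·18.758 = 12.005
Arc 2: start y=0.000, vy=12.005 → t=2.450, apex=7.353, x_land=36.367, impact vy=-12.005
  bounce: vy ← 0.64·12.005 = 7.683
Arc 3: start y=0.000, vy=7.683 → t=1.568, apex=3.012, x_land=46.355, impact vy=-7.683
  bounce: vy ← 0.64·7.683 = 4.917
Arc 4: start y=0.000, vy=4.917 → t=1.004, apex=1.234, x_land=52.748, impact vy=-4.917
  bounce: vy ← 0.64·4.917 = 3.147

1 3.259 17.953 20.760
2 2.450 7.353 36.367
3 1.568 3.012 46.355
4 1.004 1.234 52.748
final: 52.748 3.147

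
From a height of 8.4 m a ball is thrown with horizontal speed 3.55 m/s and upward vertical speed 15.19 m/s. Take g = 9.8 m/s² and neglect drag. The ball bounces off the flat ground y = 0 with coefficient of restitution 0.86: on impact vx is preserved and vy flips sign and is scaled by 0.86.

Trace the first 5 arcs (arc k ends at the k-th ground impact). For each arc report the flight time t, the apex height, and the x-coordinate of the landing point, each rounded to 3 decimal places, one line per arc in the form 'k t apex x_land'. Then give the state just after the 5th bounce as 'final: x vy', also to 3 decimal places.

1 3.579 20.172 12.705
2 3.490 14.919 25.094
3 3.001 11.034 35.749
4 2.581 8.161 44.912
5 2.220 6.036 52.792
final: 52.792 9.354

Arc 1: start y=8.400, vy=15.190 → t=3.579, apex=20.172, x_land=12.705, impact vy=-19.884
  bounce: vy ← 0.86·19.884 = 17.100
Arc 2: start y=0.000, vy=17.100 → t=3.490, apex=14.919, x_land=25.094, impact vy=-17.100
  bounce: vy ← 0.86·17.100 = 14.706
Arc 3: start y=0.000, vy=14.706 → t=3.001, apex=11.034, x_land=35.749, impact vy=-14.706
  bounce: vy ← 0.86·14.706 = 12.647
Arc 4: start y=0.000, vy=12.647 → t=2.581, apex=8.161, x_land=44.912, impact vy=-12.647
  bounce: vy ← 0.86·12.647 = 10.877
Arc 5: start y=0.000, vy=10.877 → t=2.220, apex=6.036, x_land=52.792, impact vy=-10.877
  bounce: vy ← 0.86·10.877 = 9.354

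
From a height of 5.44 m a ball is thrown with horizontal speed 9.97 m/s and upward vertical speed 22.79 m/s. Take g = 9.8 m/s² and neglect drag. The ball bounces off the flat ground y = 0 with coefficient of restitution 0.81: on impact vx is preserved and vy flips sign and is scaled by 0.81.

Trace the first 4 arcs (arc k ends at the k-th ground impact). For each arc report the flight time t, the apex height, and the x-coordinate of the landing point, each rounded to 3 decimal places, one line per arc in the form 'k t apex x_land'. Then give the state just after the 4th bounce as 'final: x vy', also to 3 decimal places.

Arc 1: start y=5.440, vy=22.790 → t=4.879, apex=31.939, x_land=48.640, impact vy=-25.020
  bounce: vy ← 0.81·25.020 = 20.266
Arc 2: start y=0.000, vy=20.266 → t=4.136, apex=20.955, x_land=89.875, impact vy=-20.266
  bounce: vy ← 0.81·20.266 = 16.416
Arc 3: start y=0.000, vy=16.416 → t=3.350, apex=13.749, x_land=123.276, impact vy=-16.416
  bounce: vy ← 0.81·16.416 = 13.297
Arc 4: start y=0.000, vy=13.297 → t=2.714, apex=9.021, x_land=150.331, impact vy=-13.297
  bounce: vy ← 0.81·13.297 = 10.770

1 4.879 31.939 48.640
2 4.136 20.955 89.875
3 3.350 13.749 123.276
4 2.714 9.021 150.331
final: 150.331 10.770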